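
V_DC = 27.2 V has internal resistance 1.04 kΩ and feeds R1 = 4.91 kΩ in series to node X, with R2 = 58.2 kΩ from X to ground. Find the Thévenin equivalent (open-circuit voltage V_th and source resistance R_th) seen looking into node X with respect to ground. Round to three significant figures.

R1' = 1.04 + 4.91 = 5.950 kΩ (source resistance + R1).
With X open, the divider is unloaded: V_th = 27.2 × 58.2/64.15 = 24.68 V.
Zeroing V_DC shorts the top of R1' to ground, so R_th = R1' ‖ R2 = 5.398 kΩ.

V_th ≈ 24.7 V, R_th ≈ 5.40 kΩ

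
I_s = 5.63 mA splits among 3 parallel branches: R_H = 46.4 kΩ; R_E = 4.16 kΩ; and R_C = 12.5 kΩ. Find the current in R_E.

Total conductance ΣG = 1/46.4 + 1/4.16 + 1/12.5 = 0.3419 (units of 1/kΩ).
Current divider: I(R_E) = I_s · G_k/ΣG = 5.63 × (0.2404/0.3419) = 5.63 × 0.7030 = 3.958 mA.

I ≈ 3.96 mA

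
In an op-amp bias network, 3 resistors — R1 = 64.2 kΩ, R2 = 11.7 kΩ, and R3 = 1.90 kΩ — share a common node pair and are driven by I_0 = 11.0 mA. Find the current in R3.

I ≈ 9.23 mA

Total conductance ΣG = 1/64.2 + 1/11.7 + 1/1.90 = 0.6274 (units of 1/kΩ).
Current divider: I(R3) = I_0 · G_k/ΣG = 11.0 × (0.5263/0.6274) = 11.0 × 0.8389 = 9.228 mA.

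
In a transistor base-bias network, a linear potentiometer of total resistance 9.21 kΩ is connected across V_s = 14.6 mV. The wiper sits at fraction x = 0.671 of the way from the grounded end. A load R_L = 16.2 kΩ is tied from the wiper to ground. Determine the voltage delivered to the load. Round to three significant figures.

V_out ≈ 8.70 mV

Split the track: R_lower = x·R_p = 6.180 kΩ, R_upper = (1−x)·R_p = 3.030 kΩ.
Lower segment in parallel with the load: 6.180 ‖ 16.2 = 4.473 kΩ.
Then V_out = V_s · 4.473/(3.030 + 4.473) = 8.704 mV.
(Unloaded: V_out = x·V_s = 9.80 mV.)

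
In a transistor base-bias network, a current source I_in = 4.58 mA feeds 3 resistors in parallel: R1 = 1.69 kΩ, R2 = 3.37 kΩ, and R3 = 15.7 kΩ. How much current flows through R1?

Conductances: ΣG = 1/1.69 + 1/3.37 + 1/15.7 = 0.9521 (1/kΩ).
R1 takes the fraction G_k/ΣG = 0.5917/0.9521 = 0.6215, so I = 4.58 × 0.6215 = 2.846 mA.

I ≈ 2.85 mA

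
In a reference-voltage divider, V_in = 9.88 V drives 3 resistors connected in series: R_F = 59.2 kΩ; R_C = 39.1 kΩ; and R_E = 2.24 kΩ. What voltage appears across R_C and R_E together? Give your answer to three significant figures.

ΣR = 59.2 + 39.1 + 2.24 = 100.5 kΩ.
R_{R_C..R_E} = 39.1 + 2.24 = 41.34 kΩ.
By the voltage-divider rule, V = 9.88 × 41.34/100.5 = 4.062 V.

V ≈ 4.06 V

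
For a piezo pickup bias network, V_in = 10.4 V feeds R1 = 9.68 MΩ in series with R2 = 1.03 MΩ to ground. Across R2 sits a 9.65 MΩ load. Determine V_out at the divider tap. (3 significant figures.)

First combine the lower leg with the load: R2 ‖ R_L = 0.9307 MΩ.
Then V_out = V_in · R2'/(R1 + R2') = 10.4 × 0.9307/10.61 = 0.9122 V.
(Unloaded it would be 1.00 V; the load pulls it down.)

V_out ≈ 0.912 V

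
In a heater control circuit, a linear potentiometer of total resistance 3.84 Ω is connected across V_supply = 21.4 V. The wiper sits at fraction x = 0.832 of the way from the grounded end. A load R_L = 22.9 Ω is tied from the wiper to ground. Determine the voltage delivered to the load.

Lower segment x·R_p = 3.195 Ω; upper segment (1−x)·R_p = 0.6451 Ω.
R_L loads the lower segment: effective lower R = 2.804 Ω.
Then V_out = V_supply · 2.804/(0.6451 + 2.804) = 17.40 V.

V_out ≈ 17.4 V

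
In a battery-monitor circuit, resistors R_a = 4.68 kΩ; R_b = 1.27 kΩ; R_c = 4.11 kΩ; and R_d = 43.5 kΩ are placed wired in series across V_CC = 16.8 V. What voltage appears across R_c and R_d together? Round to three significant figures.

V ≈ 14.9 V

ΣR = 4.68 + 1.27 + 4.11 + 43.5 = 53.56 kΩ.
R_{R_c..R_d} = 4.11 + 43.5 = 47.61 kΩ.
By the voltage-divider rule, V = 16.8 × 47.61/53.56 = 14.93 V.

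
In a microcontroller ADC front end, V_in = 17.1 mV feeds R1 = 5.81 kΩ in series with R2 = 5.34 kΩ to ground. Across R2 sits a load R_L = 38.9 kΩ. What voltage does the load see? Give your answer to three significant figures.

R2 ‖ R_L = (5.34 × 38.9)/(5.34 + 38.9) = 4.695 kΩ.
Now apply the divider: V_out = 17.1 × 0.4470 = 7.643 mV.
(Unloaded it would be 8.19 mV; the load pulls it down.)

V_out ≈ 7.64 mV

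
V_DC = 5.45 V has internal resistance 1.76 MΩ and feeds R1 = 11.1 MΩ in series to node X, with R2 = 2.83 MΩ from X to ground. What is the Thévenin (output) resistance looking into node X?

R_th ≈ 2.32 MΩ

R1' = 1.76 + 11.1 = 12.86 MΩ (source resistance + R1).
With V_DC suppressed (replaced by a short), R_th = R1' ‖ R2 = (12.86 × 2.83)/(12.86 + 2.83) = 2.320 MΩ.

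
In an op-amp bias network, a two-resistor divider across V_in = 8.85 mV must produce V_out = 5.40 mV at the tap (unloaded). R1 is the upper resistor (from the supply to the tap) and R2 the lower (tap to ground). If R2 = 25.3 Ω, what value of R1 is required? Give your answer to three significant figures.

R1 ≈ 16.2 Ω

Required fraction k = V_out/V_in = 0.6102.
So R1 = R2 · (V_in/V_out − 1) = 25.3 × (8.85/5.40 − 1) = 25.3 × 0.6389 = 16.16 Ω.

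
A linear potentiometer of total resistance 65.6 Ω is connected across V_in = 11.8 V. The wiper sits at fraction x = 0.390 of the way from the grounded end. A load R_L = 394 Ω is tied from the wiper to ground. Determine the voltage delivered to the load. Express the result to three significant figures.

V_out ≈ 4.43 V

Split the track: R_lower = x·R_p = 25.58 Ω, R_upper = (1−x)·R_p = 40.02 Ω.
R_L loads the lower segment: effective lower R = 24.02 Ω.
Then V_out = V_in · 24.02/(40.02 + 24.02) = 4.427 V.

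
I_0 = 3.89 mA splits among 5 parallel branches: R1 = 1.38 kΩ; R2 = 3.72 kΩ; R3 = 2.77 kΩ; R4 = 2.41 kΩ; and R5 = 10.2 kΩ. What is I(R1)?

Conductances: ΣG = 1/1.38 + 1/3.72 + 1/2.77 + 1/2.41 + 1/10.2 = 1.867 (1/kΩ).
By the current-divider rule, I = I_0 · G_k/ΣG = 3.89 × 0.3880 = 1.509 mA.

I ≈ 1.51 mA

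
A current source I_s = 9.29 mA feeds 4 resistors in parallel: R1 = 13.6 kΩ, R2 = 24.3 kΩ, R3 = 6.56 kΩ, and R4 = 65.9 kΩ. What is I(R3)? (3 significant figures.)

ΣG = 1/13.6 + 1/24.3 + 1/6.56 + 1/65.9 = 0.2823.
Current divider: I(R3) = I_s · G_k/ΣG = 9.29 × (0.1524/0.2823) = 9.29 × 0.5400 = 5.017 mA.

I ≈ 5.02 mA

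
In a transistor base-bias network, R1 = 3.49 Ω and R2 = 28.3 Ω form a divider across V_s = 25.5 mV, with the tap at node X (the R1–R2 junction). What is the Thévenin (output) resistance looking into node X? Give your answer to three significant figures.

R_th ≈ 3.11 Ω

Looking into X with the source shorted: R_th = R1·R2/(R1+R2) = 3.490 × 28.3/31.79 = 3.107 Ω.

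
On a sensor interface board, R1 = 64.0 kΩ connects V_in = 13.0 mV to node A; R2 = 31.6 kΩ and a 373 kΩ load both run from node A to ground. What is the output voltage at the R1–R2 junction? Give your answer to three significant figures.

The load sits in parallel with R2, giving an effective lower resistance R2' = R2·R_L/(R2+R_L) = 29.13 kΩ.
Now apply the divider: V_out = 13.0 × 0.3128 = 4.066 mV.
(Unloaded it would be 4.30 mV; the load pulls it down.)

V_out ≈ 4.07 mV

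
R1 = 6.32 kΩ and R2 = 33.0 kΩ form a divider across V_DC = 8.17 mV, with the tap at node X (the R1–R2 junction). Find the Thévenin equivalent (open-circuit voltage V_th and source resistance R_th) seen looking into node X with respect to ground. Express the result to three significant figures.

Open-circuit (no load on X): V_th = V_DC · R2/(R1 + R2) = 8.17 × 33.0/(6.320 + 33.0) = 6.857 mV.
Zeroing V_DC shorts the top of R1 to ground, so R_th = R1 ‖ R2 = 5.304 kΩ.

V_th ≈ 6.86 mV, R_th ≈ 5.30 kΩ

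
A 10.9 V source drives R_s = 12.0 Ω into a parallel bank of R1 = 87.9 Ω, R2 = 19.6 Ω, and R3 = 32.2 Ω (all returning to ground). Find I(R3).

Combine the parallel branches: R_p = (1/87.9 + 1/19.6 + 1/32.2)⁻¹ = 10.70 Ω.
Node voltage V_A = V_DC · R_p/(R_s + R_p) = 10.9 × 0.4714 = 5.138 V.
Branch current I = V_A/R3 = 5.138/32.2 = 0.1596 A.
(Equivalently: I_total = 0.4802 A, then current-divider fraction G_k/ΣG = 0.3323.)

I ≈ 0.160 A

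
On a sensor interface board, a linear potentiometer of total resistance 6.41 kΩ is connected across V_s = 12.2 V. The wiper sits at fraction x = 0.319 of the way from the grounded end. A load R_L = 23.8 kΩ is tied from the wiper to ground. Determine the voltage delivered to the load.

Lower segment x·R_p = 2.045 kΩ; upper segment (1−x)·R_p = 4.365 kΩ.
Lower segment in parallel with the load: 2.045 ‖ 23.8 = 1.883 kΩ.
Then V_out = V_s · 1.883/(4.365 + 1.883) = 3.677 V.

V_out ≈ 3.68 V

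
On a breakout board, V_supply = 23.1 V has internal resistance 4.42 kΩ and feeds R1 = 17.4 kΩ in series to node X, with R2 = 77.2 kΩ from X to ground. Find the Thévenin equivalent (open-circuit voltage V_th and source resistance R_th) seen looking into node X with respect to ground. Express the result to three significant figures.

R1' = 4.42 + 17.4 = 21.82 kΩ (source resistance + R1).
V_th is the unloaded tap voltage: V_supply · R2/(R1'+R2) = 23.1 × 0.7796 = 18.01 V.
With V_supply suppressed (replaced by a short), R_th = R1' ‖ R2 = (21.82 × 77.2)/(21.82 + 77.2) = 17.01 kΩ.

V_th ≈ 18.0 V, R_th ≈ 17.0 kΩ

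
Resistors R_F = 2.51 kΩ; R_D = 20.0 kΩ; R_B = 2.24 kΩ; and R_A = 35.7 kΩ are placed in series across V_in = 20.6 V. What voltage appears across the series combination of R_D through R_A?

V ≈ 19.7 V

Total series resistance ΣR = 2.51 + 20.0 + 2.24 + 35.7 = 60.45 kΩ.
R_{R_D..R_A} = 20.0 + 2.24 + 35.7 = 57.94 kΩ.
By the voltage-divider rule, V = 20.6 × 57.94/60.45 = 19.74 V.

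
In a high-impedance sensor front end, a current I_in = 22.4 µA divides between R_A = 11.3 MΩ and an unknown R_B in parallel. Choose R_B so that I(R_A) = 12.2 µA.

In a two-way split, I_A/I_in = R_B/(R_A + R_B).
12.2/22.4 = R_B/(R_A + R_B) → R_B = R_A · (0.5446)/(1 − 0.5446) = 11.3 × 1.196 = 13.52 MΩ.

R_B ≈ 13.5 MΩ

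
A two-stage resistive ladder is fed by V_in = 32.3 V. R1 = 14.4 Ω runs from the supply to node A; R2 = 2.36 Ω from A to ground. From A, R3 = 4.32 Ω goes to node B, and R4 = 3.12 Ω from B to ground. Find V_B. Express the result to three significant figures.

The second stage (R3 + R4 = 7.440 Ω) loads node A in parallel with R2.
R2 ‖ (R3+R4) = 1.792 Ω.
V_A = 32.3 × 1.792/(14.4 + 1.792) = 3.574 V.
V_B = V_A × 0.4194 = 1.499 V.

V_B ≈ 1.50 V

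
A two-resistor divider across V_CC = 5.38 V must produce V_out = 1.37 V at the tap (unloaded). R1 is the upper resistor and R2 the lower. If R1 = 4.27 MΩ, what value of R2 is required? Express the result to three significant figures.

The divider ratio is R2/(R1+R2) = 1.37/5.38 = 0.2546.
R2 = R1 · 0.2546/(1 − 0.2546) = 1.459 MΩ.

R2 ≈ 1.46 MΩ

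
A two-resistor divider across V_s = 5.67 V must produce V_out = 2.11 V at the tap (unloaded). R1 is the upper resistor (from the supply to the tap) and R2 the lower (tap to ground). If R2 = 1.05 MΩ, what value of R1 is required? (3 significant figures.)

R1 ≈ 1.77 MΩ

Required fraction k = V_out/V_s = 0.3721.
Rearranging, R1 = R2·(1−k)/k = 1.05 × 1.687 = 1.772 MΩ.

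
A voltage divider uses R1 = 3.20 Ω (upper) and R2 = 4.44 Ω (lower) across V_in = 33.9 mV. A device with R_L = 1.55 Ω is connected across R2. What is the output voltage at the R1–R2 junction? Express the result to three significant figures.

The load sits in parallel with R2, giving an effective lower resistance R2' = R2·R_L/(R2+R_L) = 1.149 Ω.
Voltage divider with the loaded lower leg: V_out = 33.9 × 1.149/(3.20 + 1.149) = 33.9 × 0.2642 = 8.956 mV.

V_out ≈ 8.96 mV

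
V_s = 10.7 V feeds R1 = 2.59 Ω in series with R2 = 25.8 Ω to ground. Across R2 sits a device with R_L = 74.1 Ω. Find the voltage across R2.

First combine the lower leg with the load: R2 ‖ R_L = 19.14 Ω.
Voltage divider with the loaded lower leg: V_out = 10.7 × 19.14/(2.59 + 19.14) = 10.7 × 0.8808 = 9.424 V.
(Unloaded it would be 9.72 V; the load pulls it down.)

V_out ≈ 9.42 V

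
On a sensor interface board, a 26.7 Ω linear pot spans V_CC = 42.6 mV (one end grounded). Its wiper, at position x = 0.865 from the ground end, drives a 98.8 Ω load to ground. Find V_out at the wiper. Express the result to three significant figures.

V_out ≈ 35.7 mV

Lower segment x·R_p = 23.10 Ω; upper segment (1−x)·R_p = 3.605 Ω.
Lower segment in parallel with the load: 23.10 ‖ 98.8 = 18.72 Ω.
V_out = 42.6 × 18.72/(3.605 + 18.72) = 35.72 mV.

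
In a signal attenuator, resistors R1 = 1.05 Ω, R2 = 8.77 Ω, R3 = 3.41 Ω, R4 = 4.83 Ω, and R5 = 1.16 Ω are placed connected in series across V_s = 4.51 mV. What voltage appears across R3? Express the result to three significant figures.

V ≈ 0.800 mV

Total series resistance ΣR = 1.05 + 8.77 + 3.41 + 4.83 + 1.16 = 19.22 Ω.
By the voltage-divider rule, V = 4.51 × 3.410/19.22 = 0.8002 mV.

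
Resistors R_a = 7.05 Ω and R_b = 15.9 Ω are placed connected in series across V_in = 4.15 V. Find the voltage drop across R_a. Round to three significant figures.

ΣR = 7.05 + 15.9 = 22.95 Ω.
By the voltage-divider rule, V = 4.15 × 7.050/22.95 = 1.275 V.

V ≈ 1.27 V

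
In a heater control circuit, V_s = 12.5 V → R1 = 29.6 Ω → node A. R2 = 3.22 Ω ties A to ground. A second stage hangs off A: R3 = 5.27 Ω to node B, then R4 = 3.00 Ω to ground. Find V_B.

The second stage (R3 + R4 = 8.270 Ω) loads node A in parallel with R2.
Effective lower resistance at A: R2 ‖ 8.270 = 2.318 Ω.
So V_A = 12.5 × 0.07261 = 0.9077 V.
Stage 2 is unloaded, so V_B = V_A · R4/(R3+R4) = 0.9077 × 3.00/8.270 = 0.3293 V.

V_B ≈ 0.329 V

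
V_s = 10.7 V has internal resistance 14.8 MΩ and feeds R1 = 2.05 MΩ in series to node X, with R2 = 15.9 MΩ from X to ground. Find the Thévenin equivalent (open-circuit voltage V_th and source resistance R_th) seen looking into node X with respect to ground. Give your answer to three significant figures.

R1' = 14.8 + 2.05 = 16.85 MΩ (source resistance + R1).
With X open, the divider is unloaded: V_th = 10.7 × 15.9/32.75 = 5.195 V.
Looking into X with the source shorted: R_th = R1'·R2/(R1'+R2) = 16.85 × 15.9/32.75 = 8.181 MΩ.

V_th ≈ 5.19 V, R_th ≈ 8.18 MΩ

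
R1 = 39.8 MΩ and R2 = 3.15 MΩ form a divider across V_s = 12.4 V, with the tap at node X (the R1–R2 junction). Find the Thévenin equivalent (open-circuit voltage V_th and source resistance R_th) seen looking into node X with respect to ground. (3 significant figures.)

V_th ≈ 0.909 V, R_th ≈ 2.92 MΩ

With X open, the divider is unloaded: V_th = 12.4 × 3.15/42.95 = 0.9094 V.
With V_s suppressed (replaced by a short), R_th = R1 ‖ R2 = (39.80 × 3.15)/(39.80 + 3.15) = 2.919 MΩ.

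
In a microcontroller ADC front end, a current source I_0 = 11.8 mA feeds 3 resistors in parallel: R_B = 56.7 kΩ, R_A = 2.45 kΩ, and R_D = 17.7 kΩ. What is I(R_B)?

I ≈ 0.432 mA

ΣG = 1/56.7 + 1/2.45 + 1/17.7 = 0.4823.
R_B takes the fraction G_k/ΣG = 0.01764/0.4823 = 0.03657, so I = 11.8 × 0.03657 = 0.4315 mA.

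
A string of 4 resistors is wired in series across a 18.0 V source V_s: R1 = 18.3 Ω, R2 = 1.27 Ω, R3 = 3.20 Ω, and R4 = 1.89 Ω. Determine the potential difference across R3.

Total series resistance ΣR = 18.3 + 1.27 + 3.20 + 1.89 = 24.66 Ω.
V = V_s · R/ΣR = 18.0 × 0.1298 = 2.336 V.

V ≈ 2.34 V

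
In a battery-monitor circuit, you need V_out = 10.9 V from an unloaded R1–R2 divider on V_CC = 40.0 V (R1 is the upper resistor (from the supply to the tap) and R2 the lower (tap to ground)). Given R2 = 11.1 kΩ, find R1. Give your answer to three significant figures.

V_out/V_CC = R2/(R1+R2) = 0.2725.
Rearranging, R1 = R2·(1−k)/k = 11.1 × 2.670 = 29.63 kΩ.

R1 ≈ 29.6 kΩ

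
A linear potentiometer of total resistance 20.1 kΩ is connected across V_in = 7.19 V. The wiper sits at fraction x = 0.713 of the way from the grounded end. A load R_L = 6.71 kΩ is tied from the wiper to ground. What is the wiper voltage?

Split the track: R_lower = x·R_p = 14.33 kΩ, R_upper = (1−x)·R_p = 5.769 kΩ.
R_L loads the lower segment: effective lower R = 4.570 kΩ.
V_out = 7.19 × 4.570/(5.769 + 4.570) = 3.178 V.

V_out ≈ 3.18 V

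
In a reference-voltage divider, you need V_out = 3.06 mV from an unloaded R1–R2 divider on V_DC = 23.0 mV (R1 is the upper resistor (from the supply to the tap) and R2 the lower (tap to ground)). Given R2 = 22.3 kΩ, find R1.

R1 ≈ 145 kΩ

The divider ratio is R2/(R1+R2) = 3.06/23.0 = 0.1330.
So R1 = R2 · (V_DC/V_out − 1) = 22.3 × (23.0/3.06 − 1) = 22.3 × 6.516 = 145.3 kΩ.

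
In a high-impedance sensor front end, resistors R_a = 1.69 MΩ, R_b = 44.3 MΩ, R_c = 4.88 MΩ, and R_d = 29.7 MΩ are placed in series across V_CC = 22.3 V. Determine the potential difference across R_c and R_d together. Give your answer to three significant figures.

V ≈ 9.57 V

Series total: ΣR = 1.69 + 44.3 + 4.88 + 29.7 = 80.57 MΩ.
R_{R_c..R_d} = 4.88 + 29.7 = 34.58 MΩ.
By the voltage-divider rule, V = 22.3 × 34.58/80.57 = 9.571 V.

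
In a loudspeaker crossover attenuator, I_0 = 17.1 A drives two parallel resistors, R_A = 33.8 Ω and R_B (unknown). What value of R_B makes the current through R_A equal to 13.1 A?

In a two-way split, I_A/I_0 = R_B/(R_A + R_B).
With f = 0.7661, R_B = R_A · f/(1−f) = 33.8 × 3.275 = 110.7 Ω.

R_B ≈ 111 Ω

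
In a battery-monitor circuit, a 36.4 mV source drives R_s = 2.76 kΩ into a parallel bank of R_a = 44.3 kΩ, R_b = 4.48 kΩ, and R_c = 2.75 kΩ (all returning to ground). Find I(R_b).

Parallel bank: R_p = 1/(1/44.3 + 1/4.48 + 1/2.75) = 1.641 kΩ.
Node voltage V_A = V_s · R_p/(R_s + R_p) = 36.4 × 0.3729 = 13.57 mV.
Branch current I = V_A/R_b = 13.57/4.48 = 3.029 µA.

I ≈ 3.03 µA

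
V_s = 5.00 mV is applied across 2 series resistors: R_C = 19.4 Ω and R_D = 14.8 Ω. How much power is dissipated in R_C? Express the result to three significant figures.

Series current I = V_s/ΣR = 5.00/34.20 = 0.1462 mA.
V(R_C) = I·R = 2.836 mV; P = V·I = 2.836 × 0.1462 = 0.4147 µW.

P ≈ 0.415 µW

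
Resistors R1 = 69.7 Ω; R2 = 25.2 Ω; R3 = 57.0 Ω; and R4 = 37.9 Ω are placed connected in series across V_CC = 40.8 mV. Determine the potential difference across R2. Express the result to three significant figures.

V ≈ 5.42 mV

Total series resistance ΣR = 69.7 + 25.2 + 57.0 + 37.9 = 189.8 Ω.
Voltage divider: V = V_CC · (25.20 / 189.8) = 40.8 × 0.1328 = 5.417 mV.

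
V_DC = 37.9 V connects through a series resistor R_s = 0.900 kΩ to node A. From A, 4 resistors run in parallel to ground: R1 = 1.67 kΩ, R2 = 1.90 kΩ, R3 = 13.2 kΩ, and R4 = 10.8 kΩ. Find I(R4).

Equivalent of the parallel group: R_p = 0.7731 kΩ.
V_A = 37.9 × 0.7731/1.673 = 17.51 V.
I(R4) = V_A / R4 = 17.51/10.8 = 1.622 mA.

I ≈ 1.62 mA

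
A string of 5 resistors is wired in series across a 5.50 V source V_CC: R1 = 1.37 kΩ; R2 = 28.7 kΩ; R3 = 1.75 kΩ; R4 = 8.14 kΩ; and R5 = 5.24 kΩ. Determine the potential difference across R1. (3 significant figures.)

V ≈ 0.167 V

Series total: ΣR = 1.37 + 28.7 + 1.75 + 8.14 + 5.24 = 45.20 kΩ.
V = V_CC · R/ΣR = 5.50 × 0.03031 = 0.1667 V.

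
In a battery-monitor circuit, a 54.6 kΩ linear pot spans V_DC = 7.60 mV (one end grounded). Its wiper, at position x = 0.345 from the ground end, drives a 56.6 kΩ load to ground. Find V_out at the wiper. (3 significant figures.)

V_out ≈ 2.15 mV

Split the track: R_lower = x·R_p = 18.84 kΩ, R_upper = (1−x)·R_p = 35.76 kΩ.
(x·R_p) ‖ R_L = 14.13 kΩ.
Then V_out = V_DC · 14.13/(35.76 + 14.13) = 2.153 mV.
(Unloaded: V_out = x·V_DC = 2.62 mV.)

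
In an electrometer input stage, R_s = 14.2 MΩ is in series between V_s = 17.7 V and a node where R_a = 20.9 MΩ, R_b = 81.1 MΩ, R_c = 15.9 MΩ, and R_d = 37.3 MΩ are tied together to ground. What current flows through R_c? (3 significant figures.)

Equivalent of the parallel group: R_p = 6.672 MΩ.
V_A by voltage divider: V_A = 17.7 × 6.672/(14.2 + 6.672) = 5.658 V.
Branch current I = V_A/R_c = 5.658/15.9 = 0.3559 µA.
(Equivalently: I_total = 0.8480 µA, then current-divider fraction G_k/ΣG = 0.4196.)

I ≈ 0.356 µA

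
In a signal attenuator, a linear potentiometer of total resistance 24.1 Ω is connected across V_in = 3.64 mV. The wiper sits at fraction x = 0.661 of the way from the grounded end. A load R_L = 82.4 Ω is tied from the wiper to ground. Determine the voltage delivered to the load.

The pot divides into 8.170 Ω above the wiper and 15.93 Ω below.
R_L loads the lower segment: effective lower R = 13.35 Ω.
Loaded-divider output: V_out = 3.64 × 0.6203 = 2.258 mV.

V_out ≈ 2.26 mV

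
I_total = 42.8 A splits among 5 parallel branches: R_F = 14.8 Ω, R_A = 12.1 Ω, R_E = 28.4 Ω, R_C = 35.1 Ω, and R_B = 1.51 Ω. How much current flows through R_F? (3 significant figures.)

Total conductance ΣG = 1/14.8 + 1/12.1 + 1/28.4 + 1/35.1 + 1/1.51 = 0.8762 (units of 1/Ω).
R_F takes the fraction G_k/ΣG = 0.06757/0.8762 = 0.07712, so I = 42.8 × 0.07712 = 3.301 A.

I ≈ 3.30 A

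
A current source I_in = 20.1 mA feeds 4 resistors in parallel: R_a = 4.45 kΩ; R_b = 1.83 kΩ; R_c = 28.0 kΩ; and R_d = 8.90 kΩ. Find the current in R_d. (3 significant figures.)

I ≈ 2.46 mA

ΣG = 1/4.45 + 1/1.83 + 1/28.0 + 1/8.90 = 0.9192.
Current divider: I(R_d) = I_in · G_k/ΣG = 20.1 × (0.1124/0.9192) = 20.1 × 0.1222 = 2.457 mA.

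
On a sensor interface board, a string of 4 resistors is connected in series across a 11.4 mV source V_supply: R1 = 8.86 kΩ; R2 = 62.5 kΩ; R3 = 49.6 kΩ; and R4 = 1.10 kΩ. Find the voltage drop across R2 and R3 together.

V ≈ 10.5 mV

Total series resistance ΣR = 8.86 + 62.5 + 49.6 + 1.10 = 122.1 kΩ.
R_{R2..R3} = 62.5 + 49.6 = 112.1 kΩ.
V = V_supply · R/ΣR = 11.4 × 0.9184 = 10.47 mV.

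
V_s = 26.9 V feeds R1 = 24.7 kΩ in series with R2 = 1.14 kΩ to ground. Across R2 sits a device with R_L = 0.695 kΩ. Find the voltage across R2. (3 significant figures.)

V_out ≈ 0.462 V

The load sits in parallel with R2, giving an effective lower resistance R2' = R2·R_L/(R2+R_L) = 0.4318 kΩ.
Now apply the divider: V_out = 26.9 × 0.01718 = 0.4621 V.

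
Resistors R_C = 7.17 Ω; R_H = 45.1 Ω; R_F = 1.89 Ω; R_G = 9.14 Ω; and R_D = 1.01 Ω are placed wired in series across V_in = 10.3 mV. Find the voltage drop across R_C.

ΣR = 7.17 + 45.1 + 1.89 + 9.14 + 1.01 = 64.31 Ω.
V = V_in · R/ΣR = 10.3 × 0.1115 = 1.148 mV.

V ≈ 1.15 mV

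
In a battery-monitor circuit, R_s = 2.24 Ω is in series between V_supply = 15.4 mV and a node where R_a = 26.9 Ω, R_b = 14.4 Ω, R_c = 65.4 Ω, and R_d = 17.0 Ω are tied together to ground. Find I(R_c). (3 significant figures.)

I ≈ 0.168 mA

Parallel bank: R_p = 1/(1/26.9 + 1/14.4 + 1/65.4 + 1/17.0) = 5.533 Ω.
Node voltage V_A = V_supply · R_p/(R_s + R_p) = 15.4 × 0.7118 = 10.96 mV.
Branch current I = V_A/R_c = 10.96/65.4 = 0.1676 mA.
(Check via current divider: I_total = 1.981 mA; share G_k/ΣG = 0.08460 → same result.)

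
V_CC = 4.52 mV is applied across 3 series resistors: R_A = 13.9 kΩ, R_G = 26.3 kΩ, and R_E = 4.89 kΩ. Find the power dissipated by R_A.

The common current is I = 4.52/45.09 = 0.1002 µA.
V(R_A) = I·R = 1.393 mV; P = V·I = 1.393 × 0.1002 = 0.1397 nW.

P ≈ 0.140 nW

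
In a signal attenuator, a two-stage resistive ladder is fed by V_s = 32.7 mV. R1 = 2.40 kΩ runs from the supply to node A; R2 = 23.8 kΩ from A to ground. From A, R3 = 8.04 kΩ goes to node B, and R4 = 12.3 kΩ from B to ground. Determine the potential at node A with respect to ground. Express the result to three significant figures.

Looking into the second stage from A: R3 + R4 = 20.34 kΩ appears in parallel with R2.
Effective lower resistance at A: R2 ‖ 20.34 = 10.97 kΩ.
V_A = 32.7 × 10.97/(2.40 + 10.97) = 26.83 mV.

V_A ≈ 26.8 mV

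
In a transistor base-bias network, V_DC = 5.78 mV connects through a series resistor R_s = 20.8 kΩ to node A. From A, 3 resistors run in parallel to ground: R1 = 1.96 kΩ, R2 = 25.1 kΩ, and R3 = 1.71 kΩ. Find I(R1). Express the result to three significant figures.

Combine the parallel branches: R_p = (1/1.96 + 1/25.1 + 1/1.71)⁻¹ = 0.8812 kΩ.
V_A by voltage divider: V_A = 5.78 × 0.8812/(20.8 + 0.8812) = 0.2349 mV.
Branch current I = V_A/R1 = 0.2349/1.96 = 0.1199 µA.

I ≈ 0.120 µA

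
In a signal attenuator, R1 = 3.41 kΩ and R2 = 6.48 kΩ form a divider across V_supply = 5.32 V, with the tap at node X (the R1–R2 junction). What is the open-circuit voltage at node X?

Open-circuit (no load on X): V_th = V_supply · R2/(R1 + R2) = 5.32 × 6.48/(3.410 + 6.48) = 3.486 V.

V_th ≈ 3.49 V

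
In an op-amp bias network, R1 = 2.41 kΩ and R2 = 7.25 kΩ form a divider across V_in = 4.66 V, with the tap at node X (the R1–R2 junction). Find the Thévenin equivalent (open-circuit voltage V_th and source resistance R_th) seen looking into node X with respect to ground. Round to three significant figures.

Open-circuit (no load on X): V_th = V_in · R2/(R1 + R2) = 4.66 × 7.25/(2.410 + 7.25) = 3.497 V.
Looking into X with the source shorted: R_th = R1·R2/(R1+R2) = 2.410 × 7.25/9.660 = 1.809 kΩ.

V_th ≈ 3.50 V, R_th ≈ 1.81 kΩ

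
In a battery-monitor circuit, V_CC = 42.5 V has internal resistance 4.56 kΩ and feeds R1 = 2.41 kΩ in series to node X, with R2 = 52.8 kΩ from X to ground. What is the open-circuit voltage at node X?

V_th ≈ 37.5 V

R1' = 4.56 + 2.41 = 6.970 kΩ (source resistance + R1).
Open-circuit (no load on X): V_th = V_CC · R2/(R1' + R2) = 42.5 × 52.8/(6.970 + 52.8) = 37.54 V.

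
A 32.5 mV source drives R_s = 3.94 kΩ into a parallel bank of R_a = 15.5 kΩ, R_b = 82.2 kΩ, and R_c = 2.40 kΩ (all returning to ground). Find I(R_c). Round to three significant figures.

Equivalent of the parallel group: R_p = 2.027 kΩ.
Node voltage V_A = V_in · R_p/(R_s + R_p) = 32.5 × 0.3397 = 11.04 mV.
Branch current I = V_A/R_c = 11.04/2.40 = 4.600 µA.

I ≈ 4.60 µA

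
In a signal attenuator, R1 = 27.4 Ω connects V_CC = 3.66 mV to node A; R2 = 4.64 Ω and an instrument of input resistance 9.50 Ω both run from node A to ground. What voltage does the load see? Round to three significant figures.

V_out ≈ 0.374 mV

R2 ‖ R_L = (4.64 × 9.50)/(4.64 + 9.50) = 3.117 Ω.
Then V_out = V_CC · R2'/(R1 + R2') = 3.66 × 3.117/30.52 = 0.3739 mV.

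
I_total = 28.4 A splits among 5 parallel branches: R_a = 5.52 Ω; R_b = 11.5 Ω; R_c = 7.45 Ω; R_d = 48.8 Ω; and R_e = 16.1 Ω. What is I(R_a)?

Conductances: ΣG = 1/5.52 + 1/11.5 + 1/7.45 + 1/48.8 + 1/16.1 = 0.4849 (1/Ω).
By the current-divider rule, I = I_total · G_k/ΣG = 28.4 × 0.3736 = 10.61 A.

I ≈ 10.6 A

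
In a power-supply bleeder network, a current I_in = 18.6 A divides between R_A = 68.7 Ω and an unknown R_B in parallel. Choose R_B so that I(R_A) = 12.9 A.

R_B ≈ 155 Ω

In a two-way split, I_A/I_in = R_B/(R_A + R_B).
With f = 0.6935, R_B = R_A · f/(1−f) = 68.7 × 2.263 = 155.5 Ω.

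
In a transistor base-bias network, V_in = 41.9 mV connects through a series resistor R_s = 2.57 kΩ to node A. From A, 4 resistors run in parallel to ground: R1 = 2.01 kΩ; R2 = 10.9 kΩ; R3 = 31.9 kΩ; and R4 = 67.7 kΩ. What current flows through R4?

Combine the parallel branches: R_p = (1/2.01 + 1/10.9 + 1/31.9 + 1/67.7)⁻¹ = 1.574 kΩ.
V_A = 41.9 × 1.574/4.144 = 15.91 mV.
Branch current I = V_A/R4 = 15.91/67.7 = 0.2351 µA.
(Equivalently: I_total = 10.11 µA, then current-divider fraction G_k/ΣG = 0.02325.)

I ≈ 0.235 µA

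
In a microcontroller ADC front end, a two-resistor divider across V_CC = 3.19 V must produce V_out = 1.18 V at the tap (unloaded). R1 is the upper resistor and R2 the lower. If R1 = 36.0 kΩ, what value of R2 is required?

R2 ≈ 21.1 kΩ

The divider ratio is R2/(R1+R2) = 1.18/3.19 = 0.3699.
R2 = R1 · 0.3699/(1 − 0.3699) = 21.13 kΩ.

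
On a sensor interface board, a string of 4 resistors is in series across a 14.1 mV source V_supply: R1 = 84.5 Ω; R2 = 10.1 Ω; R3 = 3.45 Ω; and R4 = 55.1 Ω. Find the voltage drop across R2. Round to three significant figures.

V ≈ 0.930 mV

Series total: ΣR = 84.5 + 10.1 + 3.45 + 55.1 = 153.2 Ω.
By the voltage-divider rule, V = 14.1 × 10.10/153.2 = 0.9299 mV.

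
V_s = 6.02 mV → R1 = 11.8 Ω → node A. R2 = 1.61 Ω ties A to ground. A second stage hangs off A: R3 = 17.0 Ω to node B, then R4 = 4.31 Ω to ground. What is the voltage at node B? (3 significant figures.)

V_B ≈ 0.137 mV

Node A sees R2 in parallel with the series input of stage 2, R3 + R4 = 21.31 Ω.
R2 ‖ (R3+R4) = 1.497 Ω.
So V_A = 6.02 × 0.1126 = 0.6777 mV.
Then the unloaded second divider: V_B = V_A × R4/(R3+R4) = 0.6777 × 0.2023 = 0.1371 mV.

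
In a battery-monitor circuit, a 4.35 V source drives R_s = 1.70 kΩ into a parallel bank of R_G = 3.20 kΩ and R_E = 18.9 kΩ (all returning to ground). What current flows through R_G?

I ≈ 0.839 mA

Parallel bank: R_p = 1/(1/3.20 + 1/18.9) = 2.737 kΩ.
Node voltage V_A = V_in · R_p/(R_s + R_p) = 4.35 × 0.6168 = 2.683 V.
Branch current I = V_A/R_G = 2.683/3.20 = 0.8385 mA.
(Check via current divider: I_total = 0.9805 mA; share G_k/ΣG = 0.8552 → same result.)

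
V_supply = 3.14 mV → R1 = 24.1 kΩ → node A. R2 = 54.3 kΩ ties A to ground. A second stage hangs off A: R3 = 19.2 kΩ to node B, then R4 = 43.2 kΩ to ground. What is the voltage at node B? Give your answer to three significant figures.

V_B ≈ 1.19 mV

Node A sees R2 in parallel with the series input of stage 2, R3 + R4 = 62.40 kΩ.
R2 ‖ (R3+R4) = 29.03 kΩ.
V_A = 3.14 × 29.03/(24.1 + 29.03) = 1.716 mV.
V_B = V_A × 0.6923 = 1.188 mV.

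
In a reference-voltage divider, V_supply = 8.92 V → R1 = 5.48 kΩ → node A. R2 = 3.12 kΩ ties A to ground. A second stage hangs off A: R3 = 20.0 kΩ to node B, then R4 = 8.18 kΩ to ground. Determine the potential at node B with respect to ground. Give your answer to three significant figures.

The second stage (R3 + R4 = 28.18 kΩ) loads node A in parallel with R2.
Effective lower resistance at A: R2 ‖ 28.18 = 2.809 kΩ.
First divider: V_A = V_supply · 2.809/(5.48 + 2.809) = 3.023 V.
Then the unloaded second divider: V_B = V_A × R4/(R3+R4) = 3.023 × 0.2903 = 0.8775 V.

V_B ≈ 0.877 V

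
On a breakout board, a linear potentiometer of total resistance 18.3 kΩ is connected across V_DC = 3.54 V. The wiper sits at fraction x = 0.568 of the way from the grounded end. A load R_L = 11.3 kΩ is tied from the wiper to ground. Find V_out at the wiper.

Lower segment x·R_p = 10.39 kΩ; upper segment (1−x)·R_p = 7.906 kΩ.
Lower segment in parallel with the load: 10.39 ‖ 11.3 = 5.414 kΩ.
V_out = 3.54 × 5.414/(7.906 + 5.414) = 1.439 V.

V_out ≈ 1.44 V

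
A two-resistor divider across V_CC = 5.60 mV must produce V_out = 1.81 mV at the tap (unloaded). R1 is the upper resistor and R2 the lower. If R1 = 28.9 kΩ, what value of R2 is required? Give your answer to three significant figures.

Required fraction k = V_out/V_CC = 0.3232.
R2 = R1 · 0.3232/(1 − 0.3232) = 13.80 kΩ.

R2 ≈ 13.8 kΩ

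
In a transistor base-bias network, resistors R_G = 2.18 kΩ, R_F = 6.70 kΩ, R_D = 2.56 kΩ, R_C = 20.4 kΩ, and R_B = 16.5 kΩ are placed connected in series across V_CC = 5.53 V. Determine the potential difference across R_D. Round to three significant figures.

V ≈ 0.293 V

Series total: ΣR = 2.18 + 6.70 + 2.56 + 20.4 + 16.5 = 48.34 kΩ.
V = V_CC · R/ΣR = 5.53 × 0.05296 = 0.2929 V.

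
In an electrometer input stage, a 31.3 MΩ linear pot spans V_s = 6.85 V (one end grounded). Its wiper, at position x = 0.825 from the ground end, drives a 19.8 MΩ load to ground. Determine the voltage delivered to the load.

Lower segment x·R_p = 25.82 MΩ; upper segment (1−x)·R_p = 5.478 MΩ.
Lower segment in parallel with the load: 25.82 ‖ 19.8 = 11.21 MΩ.
V_out = 6.85 × 11.21/(5.478 + 11.21) = 4.601 V.

V_out ≈ 4.60 V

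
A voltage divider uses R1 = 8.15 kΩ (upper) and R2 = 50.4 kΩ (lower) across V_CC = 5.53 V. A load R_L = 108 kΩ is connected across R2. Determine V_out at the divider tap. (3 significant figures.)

V_out ≈ 4.47 V

First combine the lower leg with the load: R2 ‖ R_L = 34.36 kΩ.
Voltage divider with the loaded lower leg: V_out = 5.53 × 34.36/(8.15 + 34.36) = 5.53 × 0.8083 = 4.470 V.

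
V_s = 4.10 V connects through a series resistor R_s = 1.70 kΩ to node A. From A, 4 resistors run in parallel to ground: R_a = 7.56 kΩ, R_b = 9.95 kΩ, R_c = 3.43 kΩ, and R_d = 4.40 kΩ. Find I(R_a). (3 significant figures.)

I ≈ 0.238 mA

Combine the parallel branches: R_p = (1/7.56 + 1/9.95 + 1/3.43 + 1/4.40)⁻¹ = 1.331 kΩ.
Node voltage V_A = V_s · R_p/(R_s + R_p) = 4.10 × 0.4390 = 1.800 V.
Branch current I = V_A/R_a = 1.800/7.56 = 0.2381 mA.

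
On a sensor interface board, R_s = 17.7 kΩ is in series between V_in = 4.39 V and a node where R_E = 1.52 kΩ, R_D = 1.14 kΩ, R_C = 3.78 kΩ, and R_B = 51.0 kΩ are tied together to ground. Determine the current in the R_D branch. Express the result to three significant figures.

Combine the parallel branches: R_p = (1/1.52 + 1/1.14 + 1/3.78 + 1/51.0)⁻¹ = 0.5497 kΩ.
V_A = 4.39 × 0.5497/18.25 = 0.1322 V.
Branch current I = V_A/R_D = 0.1322/1.14 = 0.1160 mA.

I ≈ 0.116 mA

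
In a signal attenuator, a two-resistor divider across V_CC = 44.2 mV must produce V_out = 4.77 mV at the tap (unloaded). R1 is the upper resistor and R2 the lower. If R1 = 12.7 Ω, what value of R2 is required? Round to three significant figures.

V_out/V_CC = R2/(R1+R2) = 0.1079.
R2 = R1 · 0.1079/(1 − 0.1079) = 1.536 Ω.

R2 ≈ 1.54 Ω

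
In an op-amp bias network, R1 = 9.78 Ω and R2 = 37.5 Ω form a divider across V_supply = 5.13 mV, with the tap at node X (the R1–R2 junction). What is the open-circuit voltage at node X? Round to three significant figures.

V_th ≈ 4.07 mV

Open-circuit (no load on X): V_th = V_supply · R2/(R1 + R2) = 5.13 × 37.5/(9.780 + 37.5) = 4.069 mV.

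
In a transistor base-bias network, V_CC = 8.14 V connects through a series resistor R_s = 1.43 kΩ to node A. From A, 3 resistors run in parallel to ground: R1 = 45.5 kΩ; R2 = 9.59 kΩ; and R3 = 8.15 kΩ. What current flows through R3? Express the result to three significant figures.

I ≈ 0.737 mA

Combine the parallel branches: R_p = (1/45.5 + 1/9.59 + 1/8.15)⁻¹ = 4.017 kΩ.
Node voltage V_A = V_CC · R_p/(R_s + R_p) = 8.14 × 0.7375 = 6.003 V.
I(R3) = V_A / R3 = 6.003/8.15 = 0.7366 mA.
(Equivalently: I_total = 1.494 mA, then current-divider fraction G_k/ΣG = 0.4929.)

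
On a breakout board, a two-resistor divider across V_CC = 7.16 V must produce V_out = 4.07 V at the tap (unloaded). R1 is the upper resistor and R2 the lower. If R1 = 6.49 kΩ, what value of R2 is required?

Required fraction k = V_out/V_CC = 0.5684.
So R2 = R1 · V_out/(V_CC − V_out) = 6.49 × 4.07/(7.16 − 4.07) = 6.49 × 1.317 = 8.548 kΩ.

R2 ≈ 8.55 kΩ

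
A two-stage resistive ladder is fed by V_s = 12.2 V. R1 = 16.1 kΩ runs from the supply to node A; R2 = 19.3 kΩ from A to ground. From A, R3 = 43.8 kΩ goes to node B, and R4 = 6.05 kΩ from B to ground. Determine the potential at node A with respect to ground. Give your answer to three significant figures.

Node A sees R2 in parallel with the series input of stage 2, R3 + R4 = 49.85 kΩ.
R2 ‖ (R3+R4) = 13.91 kΩ.
So V_A = 12.2 × 0.4636 = 5.656 V.

V_A ≈ 5.66 V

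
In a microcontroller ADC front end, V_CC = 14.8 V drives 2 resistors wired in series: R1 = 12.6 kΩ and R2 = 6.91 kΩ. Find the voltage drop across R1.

V ≈ 9.56 V

ΣR = 12.6 + 6.91 = 19.51 kΩ.
Voltage divider: V = V_CC · (12.60 / 19.51) = 14.8 × 0.6458 = 9.558 V.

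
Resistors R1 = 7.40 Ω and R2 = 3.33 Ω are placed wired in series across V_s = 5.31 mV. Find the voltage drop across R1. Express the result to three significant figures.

V ≈ 3.66 mV

Total series resistance ΣR = 7.40 + 3.33 = 10.73 Ω.
Voltage divider: V = V_s · (7.400 / 10.73) = 5.31 × 0.6897 = 3.662 mV.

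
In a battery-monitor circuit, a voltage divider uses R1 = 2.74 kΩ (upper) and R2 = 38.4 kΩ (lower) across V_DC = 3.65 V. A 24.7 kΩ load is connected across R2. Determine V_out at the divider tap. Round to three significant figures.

The load sits in parallel with R2, giving an effective lower resistance R2' = R2·R_L/(R2+R_L) = 15.03 kΩ.
Then V_out = V_DC · R2'/(R1 + R2') = 3.65 × 15.03/17.77 = 3.087 V.

V_out ≈ 3.09 V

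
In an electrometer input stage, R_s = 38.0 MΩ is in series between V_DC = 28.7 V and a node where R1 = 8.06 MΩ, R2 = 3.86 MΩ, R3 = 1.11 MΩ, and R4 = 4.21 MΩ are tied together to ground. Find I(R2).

Equivalent of the parallel group: R_p = 0.6572 MΩ.
Node voltage V_A = V_DC · R_p/(R_s + R_p) = 28.7 × 0.01700 = 0.4879 V.
Branch current I = V_A/R2 = 0.4879/3.86 = 0.1264 µA.

I ≈ 0.126 µA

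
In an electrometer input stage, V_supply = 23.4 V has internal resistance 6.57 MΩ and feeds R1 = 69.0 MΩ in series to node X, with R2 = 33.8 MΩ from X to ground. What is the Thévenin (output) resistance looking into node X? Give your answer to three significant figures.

R_th ≈ 23.4 MΩ

R1' = 6.57 + 69.0 = 75.57 MΩ (source resistance + R1).
With V_supply suppressed (replaced by a short), R_th = R1' ‖ R2 = (75.57 × 33.8)/(75.57 + 33.8) = 23.35 MΩ.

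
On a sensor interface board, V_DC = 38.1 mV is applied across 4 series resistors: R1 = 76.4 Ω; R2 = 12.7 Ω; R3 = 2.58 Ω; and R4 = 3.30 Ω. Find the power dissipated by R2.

ΣR = 94.98 Ω → I = 38.1/94.98 = 0.4011 mA.
P = I²R = 0.1609 × 12.7 = 2.044 µW.

P ≈ 2.04 µW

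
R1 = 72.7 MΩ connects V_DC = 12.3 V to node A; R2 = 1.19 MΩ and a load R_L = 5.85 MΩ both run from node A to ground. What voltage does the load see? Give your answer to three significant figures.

The load sits in parallel with R2, giving an effective lower resistance R2' = R2·R_L/(R2+R_L) = 0.9888 MΩ.
Now apply the divider: V_out = 12.3 × 0.01342 = 0.1651 V.

V_out ≈ 0.165 V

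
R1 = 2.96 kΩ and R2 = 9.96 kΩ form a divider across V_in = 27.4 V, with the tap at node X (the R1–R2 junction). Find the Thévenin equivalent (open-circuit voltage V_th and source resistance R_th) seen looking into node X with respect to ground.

V_th is the unloaded tap voltage: V_in · R2/(R1+R2) = 27.4 × 0.7709 = 21.12 V.
Looking into X with the source shorted: R_th = R1·R2/(R1+R2) = 2.960 × 9.96/12.92 = 2.282 kΩ.

V_th ≈ 21.1 V, R_th ≈ 2.28 kΩ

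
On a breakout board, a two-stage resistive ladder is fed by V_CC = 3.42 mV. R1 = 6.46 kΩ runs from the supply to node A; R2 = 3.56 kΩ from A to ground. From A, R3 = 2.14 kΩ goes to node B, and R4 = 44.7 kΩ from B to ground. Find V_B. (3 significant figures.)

Looking into the second stage from A: R3 + R4 = 46.84 kΩ appears in parallel with R2.
R2 ‖ (R3+R4) = 3.309 kΩ.
First divider: V_A = V_CC · 3.309/(6.46 + 3.309) = 1.158 mV.
Then the unloaded second divider: V_B = V_A × R4/(R3+R4) = 1.158 × 0.9543 = 1.105 mV.

V_B ≈ 1.11 mV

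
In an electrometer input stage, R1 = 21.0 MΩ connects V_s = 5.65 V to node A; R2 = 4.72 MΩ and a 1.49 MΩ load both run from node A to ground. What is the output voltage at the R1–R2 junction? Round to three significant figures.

R2 ‖ R_L = (4.72 × 1.49)/(4.72 + 1.49) = 1.132 MΩ.
Then V_out = V_s · R2'/(R1 + R2') = 5.65 × 1.132/22.13 = 0.2891 V.

V_out ≈ 0.289 V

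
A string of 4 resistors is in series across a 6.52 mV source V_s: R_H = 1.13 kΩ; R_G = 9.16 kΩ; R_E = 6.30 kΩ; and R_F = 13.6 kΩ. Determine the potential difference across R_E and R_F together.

Series total: ΣR = 1.13 + 9.16 + 6.30 + 13.6 = 30.19 kΩ.
R_{R_E..R_F} = 6.30 + 13.6 = 19.90 kΩ.
V = V_s · R/ΣR = 6.52 × 0.6592 = 4.298 mV.

V ≈ 4.30 mV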